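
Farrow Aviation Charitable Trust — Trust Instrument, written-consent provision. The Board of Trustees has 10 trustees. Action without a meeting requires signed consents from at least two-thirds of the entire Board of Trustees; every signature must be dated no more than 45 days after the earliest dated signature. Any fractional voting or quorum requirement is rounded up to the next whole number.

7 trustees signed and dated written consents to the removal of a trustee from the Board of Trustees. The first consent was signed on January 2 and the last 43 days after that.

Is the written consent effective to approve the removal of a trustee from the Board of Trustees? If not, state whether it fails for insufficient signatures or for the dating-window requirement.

Signatures required: at least two-thirds of 10 — 2/3 of 10 = 6.67, rounded up to 7, so 7 needed; 7 signed. Sufficient.
Dating window: the latest signature is 43 days after the earliest; the limit is 45 days. Within the window.

Effective — both the signature and dating-window requirements are satisfied.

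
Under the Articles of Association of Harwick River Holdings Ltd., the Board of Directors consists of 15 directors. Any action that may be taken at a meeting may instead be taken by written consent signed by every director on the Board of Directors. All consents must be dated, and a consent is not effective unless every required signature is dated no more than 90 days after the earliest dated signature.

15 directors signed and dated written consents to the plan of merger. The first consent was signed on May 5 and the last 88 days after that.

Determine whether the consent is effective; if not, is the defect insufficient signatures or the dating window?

Signatures required: every one of 15 — unanimous means all 15, so 15 needed; 15 signed. Sufficient.
Dating window: the latest signature is 88 days after the earliest; the limit is 90 days. Within the window.

Effective — both the signature and dating-window requirements are satisfied.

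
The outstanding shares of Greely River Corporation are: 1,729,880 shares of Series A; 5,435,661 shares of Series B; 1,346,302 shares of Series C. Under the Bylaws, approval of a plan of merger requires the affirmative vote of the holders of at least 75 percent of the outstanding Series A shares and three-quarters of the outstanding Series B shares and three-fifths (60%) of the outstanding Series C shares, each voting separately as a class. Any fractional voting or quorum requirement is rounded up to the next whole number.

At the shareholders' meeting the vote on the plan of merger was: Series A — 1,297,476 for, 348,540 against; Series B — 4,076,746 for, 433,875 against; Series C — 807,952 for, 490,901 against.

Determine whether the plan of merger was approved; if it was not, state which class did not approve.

Series A: 3/4 of 1729880 = 1297410; 1,297,410 required, 1,297,476 in favor — approved.
Series B: 3/4 of 5435661 = 4076745.75, rounded up to 4076746; 4,076,746 required, 4,076,746 in favor — approved.
Series C: 3/5 of 1346302 = 807781.20, rounded up to 807782; 807,782 required, 807,952 in favor — approved.

Approved — every class gave the required vote.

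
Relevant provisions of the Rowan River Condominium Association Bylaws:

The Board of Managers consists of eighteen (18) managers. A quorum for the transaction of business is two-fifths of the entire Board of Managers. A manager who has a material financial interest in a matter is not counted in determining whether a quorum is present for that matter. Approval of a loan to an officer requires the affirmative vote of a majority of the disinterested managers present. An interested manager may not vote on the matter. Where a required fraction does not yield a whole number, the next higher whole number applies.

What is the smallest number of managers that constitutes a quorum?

2/5 of 18 = 7.20, rounded up to 8.

8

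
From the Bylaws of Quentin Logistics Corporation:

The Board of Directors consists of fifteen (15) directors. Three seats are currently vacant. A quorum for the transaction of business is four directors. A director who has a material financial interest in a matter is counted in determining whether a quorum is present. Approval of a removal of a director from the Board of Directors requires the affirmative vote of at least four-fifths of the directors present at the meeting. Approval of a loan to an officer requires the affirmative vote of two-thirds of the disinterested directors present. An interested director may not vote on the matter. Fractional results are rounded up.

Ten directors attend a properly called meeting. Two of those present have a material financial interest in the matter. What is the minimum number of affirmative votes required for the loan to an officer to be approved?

6

The loan to an officer requires two-thirds of the disinterested directors present (10 − 2 = 8).
2/3 of 8 = 5.33, rounded up to 6.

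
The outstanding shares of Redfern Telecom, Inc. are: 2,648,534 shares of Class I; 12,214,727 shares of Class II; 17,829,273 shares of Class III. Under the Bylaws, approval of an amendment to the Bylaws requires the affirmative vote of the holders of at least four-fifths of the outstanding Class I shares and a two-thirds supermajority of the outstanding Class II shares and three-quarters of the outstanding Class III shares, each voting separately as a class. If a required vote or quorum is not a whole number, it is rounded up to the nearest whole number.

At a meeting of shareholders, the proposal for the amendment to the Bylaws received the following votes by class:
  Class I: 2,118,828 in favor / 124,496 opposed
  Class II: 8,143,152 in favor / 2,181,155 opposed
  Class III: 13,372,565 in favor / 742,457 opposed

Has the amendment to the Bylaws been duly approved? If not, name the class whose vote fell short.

Class I: 4/5 of 2648534 = 2118827.20, rounded up to 2118828; 2,118,828 required, 2,118,828 in favor — approved.
Class II: 2/3 of 12214727 = 8143151.33, rounded up to 8143152; 8,143,152 required, 8,143,152 in favor — approved.
Class III: 3/4 of 17829273 = 13371954.75, rounded up to 13371955; 13,371,955 required, 13,372,565 in favor — approved.

Approved — every class gave the required vote.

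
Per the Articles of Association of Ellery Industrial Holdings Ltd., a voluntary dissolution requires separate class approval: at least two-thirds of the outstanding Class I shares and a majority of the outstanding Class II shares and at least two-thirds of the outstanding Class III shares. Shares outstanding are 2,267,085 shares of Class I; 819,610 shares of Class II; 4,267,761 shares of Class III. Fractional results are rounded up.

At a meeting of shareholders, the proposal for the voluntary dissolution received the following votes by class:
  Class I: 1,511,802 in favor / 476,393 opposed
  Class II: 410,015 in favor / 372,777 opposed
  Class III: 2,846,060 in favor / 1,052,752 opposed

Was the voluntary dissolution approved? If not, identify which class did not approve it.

Approved — every class gave the required vote.

Class I: 2/3 of 2267085 = 1511390; 1,511,390 required, 1,511,802 in favor — approved.
Class II: a majority of 819610 is 409806; 409,806 required, 410,015 in favor — approved.
Class III: 2/3 of 4267761 = 2845174; 2,845,174 required, 2,846,060 in favor — approved.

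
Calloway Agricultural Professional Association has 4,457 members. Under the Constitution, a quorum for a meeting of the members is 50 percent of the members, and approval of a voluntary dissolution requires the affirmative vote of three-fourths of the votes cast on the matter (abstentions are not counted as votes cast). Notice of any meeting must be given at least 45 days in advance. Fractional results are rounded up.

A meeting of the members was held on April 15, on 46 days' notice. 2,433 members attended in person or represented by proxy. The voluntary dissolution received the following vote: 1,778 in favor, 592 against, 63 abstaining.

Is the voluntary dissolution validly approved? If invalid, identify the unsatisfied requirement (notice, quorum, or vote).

Notice: 46 days given; 45 required. Satisfied.
Quorum: 50% of 4,457 = 2,228.50, rounded up to 2,229; 2,433 present. Satisfied.
Vote: requires three-fourths of the votes cast (2,433 − 63 abstaining = 2,370); 3/4 of 2370 = 1777.50, rounded up to 1778, so 1,778 needed; 1,778 in favor. Satisfied.

Valid — all requirements satisfied.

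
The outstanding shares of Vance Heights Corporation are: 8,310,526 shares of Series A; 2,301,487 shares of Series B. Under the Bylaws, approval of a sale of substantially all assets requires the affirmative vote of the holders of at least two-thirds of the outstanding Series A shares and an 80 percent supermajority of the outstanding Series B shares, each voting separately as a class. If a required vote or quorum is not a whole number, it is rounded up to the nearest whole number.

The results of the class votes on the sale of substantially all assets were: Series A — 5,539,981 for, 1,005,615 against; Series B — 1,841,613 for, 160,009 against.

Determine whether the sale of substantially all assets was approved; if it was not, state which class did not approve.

Not approved — the Series A shares did not give the required vote.

Series A: 2/3 of 8310526 = 5540350.67, rounded up to 5540351; 5,540,351 required, 5,539,981 in favor — not approved.
Series B: 4/5 of 2301487 = 1841189.60, rounded up to 1841190; 1,841,190 required, 1,841,613 in favor — approved.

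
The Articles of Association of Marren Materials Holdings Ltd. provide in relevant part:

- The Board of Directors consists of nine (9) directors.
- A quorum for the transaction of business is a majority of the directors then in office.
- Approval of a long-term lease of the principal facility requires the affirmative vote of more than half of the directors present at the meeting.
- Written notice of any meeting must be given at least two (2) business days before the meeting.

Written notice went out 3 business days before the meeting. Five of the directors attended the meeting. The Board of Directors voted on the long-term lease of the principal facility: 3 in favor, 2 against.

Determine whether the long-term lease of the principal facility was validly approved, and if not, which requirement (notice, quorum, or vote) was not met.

Notice: 3 business days given; 2 required (3 ≥ 2). Satisfied.
Quorum: 5 present; quorum is 5. Satisfied.
Vote: the long-term lease of the principal facility requires a majority of the directors present (5). A majority of 5 is 3, so 3 affirmative votes are needed; 3 voted in favor. Satisfied.

Valid — all requirements satisfied.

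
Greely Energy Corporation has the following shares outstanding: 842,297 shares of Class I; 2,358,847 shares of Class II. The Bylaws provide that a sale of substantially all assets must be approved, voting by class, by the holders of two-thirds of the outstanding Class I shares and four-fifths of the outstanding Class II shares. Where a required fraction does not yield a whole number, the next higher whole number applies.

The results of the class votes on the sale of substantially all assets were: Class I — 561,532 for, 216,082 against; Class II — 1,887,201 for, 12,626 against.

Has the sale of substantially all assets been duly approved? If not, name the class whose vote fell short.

Class I: 2/3 of 842297 = 561531.33, rounded up to 561532; 561,532 required, 561,532 in favor — approved.
Class II: 4/5 of 2358847 = 1887077.60, rounded up to 1887078; 1,887,078 required, 1,887,201 in favor — approved.

Approved — every class gave the required vote.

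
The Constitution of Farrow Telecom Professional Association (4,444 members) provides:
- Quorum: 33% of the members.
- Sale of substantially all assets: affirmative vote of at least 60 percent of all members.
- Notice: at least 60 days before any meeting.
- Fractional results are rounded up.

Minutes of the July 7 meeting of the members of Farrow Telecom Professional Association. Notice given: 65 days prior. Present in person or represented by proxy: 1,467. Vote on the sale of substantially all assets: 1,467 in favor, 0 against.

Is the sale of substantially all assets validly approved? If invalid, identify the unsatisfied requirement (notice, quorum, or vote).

Invalid — vote requirement not satisfied.

Notice: 65 days given; 60 required. Satisfied.
Quorum: 33% of 4,444 = 1,466.52, rounded up to 1,467; 1,467 present. Satisfied.
Vote: requires three-fifths of all members (4,444); 3/5 of 4444 = 2666.40, rounded up to 2667, so 2,667 needed; 1,467 in favor. Not satisfied.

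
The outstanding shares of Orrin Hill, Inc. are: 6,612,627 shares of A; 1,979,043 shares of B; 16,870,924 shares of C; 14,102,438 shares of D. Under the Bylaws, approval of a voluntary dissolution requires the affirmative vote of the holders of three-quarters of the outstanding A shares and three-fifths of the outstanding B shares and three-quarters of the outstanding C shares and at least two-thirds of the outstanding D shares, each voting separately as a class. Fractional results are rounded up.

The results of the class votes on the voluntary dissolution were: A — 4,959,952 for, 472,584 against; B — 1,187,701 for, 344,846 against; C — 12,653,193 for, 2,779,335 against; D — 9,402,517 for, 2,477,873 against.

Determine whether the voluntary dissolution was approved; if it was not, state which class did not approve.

A: 3/4 of 6612627 = 4959470.25, rounded up to 4959471; 4,959,471 required, 4,959,952 in favor — approved.
B: 3/5 of 1979043 = 1187425.80, rounded up to 1187426; 1,187,426 required, 1,187,701 in favor — approved.
C: 3/4 of 16870924 = 12653193; 12,653,193 required, 12,653,193 in favor — approved.
D: 2/3 of 14102438 = 9401625.33, rounded up to 9401626; 9,401,626 required, 9,402,517 in favor — approved.

Approved — every class gave the required vote.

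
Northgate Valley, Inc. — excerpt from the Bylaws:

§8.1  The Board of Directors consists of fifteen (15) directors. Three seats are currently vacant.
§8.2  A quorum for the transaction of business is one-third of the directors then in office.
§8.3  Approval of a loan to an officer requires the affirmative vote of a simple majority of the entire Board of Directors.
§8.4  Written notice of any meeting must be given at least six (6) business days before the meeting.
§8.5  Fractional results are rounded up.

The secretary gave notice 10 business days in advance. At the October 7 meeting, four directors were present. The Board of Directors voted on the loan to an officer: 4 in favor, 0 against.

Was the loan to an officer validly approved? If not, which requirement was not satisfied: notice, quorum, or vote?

Notice: 10 business days given; 6 required (10 ≥ 6). Satisfied.
Quorum: 4 present; quorum is 4. Satisfied.
Vote: the loan to an officer requires a majority of the entire Board of Directors (15). A majority of 15 is 8, so 8 affirmative votes are needed; 4 voted in favor. Not satisfied.

Invalid — vote requirement not satisfied.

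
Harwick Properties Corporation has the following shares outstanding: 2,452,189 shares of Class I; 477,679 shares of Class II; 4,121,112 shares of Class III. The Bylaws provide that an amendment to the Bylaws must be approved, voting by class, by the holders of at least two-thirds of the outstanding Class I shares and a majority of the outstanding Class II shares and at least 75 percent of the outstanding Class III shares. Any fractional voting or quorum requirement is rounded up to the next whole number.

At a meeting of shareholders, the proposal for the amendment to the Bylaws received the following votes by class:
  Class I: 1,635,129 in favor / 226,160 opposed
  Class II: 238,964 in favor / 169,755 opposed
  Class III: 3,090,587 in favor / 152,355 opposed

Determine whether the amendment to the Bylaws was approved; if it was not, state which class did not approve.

Class I: 2/3 of 2452189 = 1634792.67, rounded up to 1634793; 1,634,793 required, 1,635,129 in favor — approved.
Class II: a majority of 477679 is 238840; 238,840 required, 238,964 in favor — approved.
Class III: 3/4 of 4121112 = 3090834; 3,090,834 required, 3,090,587 in favor — not approved.

Not approved — the Class III shares did not give the required vote.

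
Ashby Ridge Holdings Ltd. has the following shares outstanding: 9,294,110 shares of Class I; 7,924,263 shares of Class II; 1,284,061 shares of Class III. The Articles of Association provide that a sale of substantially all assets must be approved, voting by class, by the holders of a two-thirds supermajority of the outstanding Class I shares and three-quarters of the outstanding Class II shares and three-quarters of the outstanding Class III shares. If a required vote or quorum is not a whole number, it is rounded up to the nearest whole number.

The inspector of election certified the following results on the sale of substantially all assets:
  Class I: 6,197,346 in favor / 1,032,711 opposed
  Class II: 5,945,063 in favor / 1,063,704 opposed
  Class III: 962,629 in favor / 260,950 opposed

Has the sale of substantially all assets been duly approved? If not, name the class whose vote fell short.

Class I: 2/3 of 9294110 = 6196073.33, rounded up to 6196074; 6,196,074 required, 6,197,346 in favor — approved.
Class II: 3/4 of 7924263 = 5943197.25, rounded up to 5943198; 5,943,198 required, 5,945,063 in favor — approved.
Class III: 3/4 of 1284061 = 963045.75, rounded up to 963046; 963,046 required, 962,629 in favor — not approved.

Not approved — the Class III shares did not give the required vote.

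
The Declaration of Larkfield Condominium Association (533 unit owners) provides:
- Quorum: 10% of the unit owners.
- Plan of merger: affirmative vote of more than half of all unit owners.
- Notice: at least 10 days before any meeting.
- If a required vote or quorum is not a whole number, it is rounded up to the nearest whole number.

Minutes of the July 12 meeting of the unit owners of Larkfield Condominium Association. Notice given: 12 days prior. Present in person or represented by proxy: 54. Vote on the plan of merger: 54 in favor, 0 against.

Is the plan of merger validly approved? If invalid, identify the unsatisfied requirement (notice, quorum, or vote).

Invalid — vote requirement not satisfied.

Notice: 12 days given; 10 required. Satisfied.
Quorum: 10% of 533 = 53.30, rounded up to 54; 54 present. Satisfied.
Vote: requires a majority of all unit owners (533); a majority of 533 is 267, so 267 needed; 54 in favor. Not satisfied.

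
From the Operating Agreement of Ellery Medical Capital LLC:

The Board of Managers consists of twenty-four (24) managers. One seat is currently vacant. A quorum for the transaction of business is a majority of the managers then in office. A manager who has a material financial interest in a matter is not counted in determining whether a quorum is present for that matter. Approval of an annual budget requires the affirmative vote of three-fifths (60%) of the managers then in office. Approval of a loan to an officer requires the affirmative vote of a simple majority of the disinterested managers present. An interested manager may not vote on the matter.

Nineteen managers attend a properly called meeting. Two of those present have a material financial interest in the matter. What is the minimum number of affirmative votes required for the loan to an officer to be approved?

The loan to an officer requires a majority of the disinterested managers present (19 − 2 = 17).
A majority of 17 is 9.

9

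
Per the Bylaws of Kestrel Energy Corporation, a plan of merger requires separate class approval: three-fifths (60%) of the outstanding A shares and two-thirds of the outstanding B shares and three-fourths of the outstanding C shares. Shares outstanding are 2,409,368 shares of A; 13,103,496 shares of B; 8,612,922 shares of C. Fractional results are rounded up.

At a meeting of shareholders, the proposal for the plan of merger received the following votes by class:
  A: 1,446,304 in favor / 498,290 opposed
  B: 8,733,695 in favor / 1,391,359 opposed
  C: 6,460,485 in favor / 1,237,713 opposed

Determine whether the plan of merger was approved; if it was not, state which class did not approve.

A: 3/5 of 2409368 = 1445620.80, rounded up to 1445621; 1,445,621 required, 1,446,304 in favor — approved.
B: 2/3 of 13103496 = 8735664; 8,735,664 required, 8,733,695 in favor — not approved.
C: 3/4 of 8612922 = 6459691.50, rounded up to 6459692; 6,459,692 required, 6,460,485 in favor — approved.

Not approved — the B shares did not give the required vote.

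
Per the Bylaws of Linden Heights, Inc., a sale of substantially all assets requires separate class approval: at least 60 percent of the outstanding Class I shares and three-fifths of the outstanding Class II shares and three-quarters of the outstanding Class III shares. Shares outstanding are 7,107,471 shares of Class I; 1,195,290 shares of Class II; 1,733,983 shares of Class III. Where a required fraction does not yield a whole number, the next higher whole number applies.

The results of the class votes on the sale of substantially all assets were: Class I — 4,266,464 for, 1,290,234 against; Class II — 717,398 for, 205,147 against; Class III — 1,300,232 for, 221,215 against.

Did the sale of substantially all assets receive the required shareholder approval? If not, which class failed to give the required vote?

Class I: 3/5 of 7107471 = 4264482.60, rounded up to 4264483; 4,264,483 required, 4,266,464 in favor — approved.
Class II: 3/5 of 1195290 = 717174; 717,174 required, 717,398 in favor — approved.
Class III: 3/4 of 1733983 = 1300487.25, rounded up to 1300488; 1,300,488 required, 1,300,232 in favor — not approved.

Not approved — the Class III shares did not give the required vote.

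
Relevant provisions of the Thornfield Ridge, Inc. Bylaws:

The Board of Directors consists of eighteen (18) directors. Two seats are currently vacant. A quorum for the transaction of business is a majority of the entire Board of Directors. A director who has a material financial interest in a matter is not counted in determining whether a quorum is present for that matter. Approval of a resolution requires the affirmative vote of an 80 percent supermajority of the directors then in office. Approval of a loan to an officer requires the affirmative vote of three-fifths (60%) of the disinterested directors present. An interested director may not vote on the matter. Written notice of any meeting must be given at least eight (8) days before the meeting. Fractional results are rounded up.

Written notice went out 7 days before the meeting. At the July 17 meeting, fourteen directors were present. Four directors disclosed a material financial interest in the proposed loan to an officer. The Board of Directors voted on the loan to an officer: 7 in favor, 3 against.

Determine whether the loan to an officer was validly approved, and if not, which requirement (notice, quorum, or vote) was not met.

Notice: 7 days given; 8 required (7 < 8). Not satisfied.
Quorum: 14 present, but the 4 interested directors do not count, leaving 10. Quorum is 10. Satisfied.
Vote: the loan to an officer requires three-fifths of the disinterested directors present (14 − 4 = 10). 3/5 of 10 = 6, so 6 affirmative votes are needed; 7 voted in favor. Satisfied.

Invalid — notice requirement not satisfied.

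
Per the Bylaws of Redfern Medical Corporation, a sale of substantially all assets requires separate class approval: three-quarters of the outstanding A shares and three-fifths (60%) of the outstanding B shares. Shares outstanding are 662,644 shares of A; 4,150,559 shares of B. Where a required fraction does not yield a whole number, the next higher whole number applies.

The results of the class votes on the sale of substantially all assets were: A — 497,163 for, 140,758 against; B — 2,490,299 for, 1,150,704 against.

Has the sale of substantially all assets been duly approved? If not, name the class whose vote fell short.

Not approved — the B shares did not give the required vote.

A: 3/4 of 662644 = 496983; 496,983 required, 497,163 in favor — approved.
B: 3/5 of 4150559 = 2490335.40, rounded up to 2490336; 2,490,336 required, 2,490,299 in favor — not approved.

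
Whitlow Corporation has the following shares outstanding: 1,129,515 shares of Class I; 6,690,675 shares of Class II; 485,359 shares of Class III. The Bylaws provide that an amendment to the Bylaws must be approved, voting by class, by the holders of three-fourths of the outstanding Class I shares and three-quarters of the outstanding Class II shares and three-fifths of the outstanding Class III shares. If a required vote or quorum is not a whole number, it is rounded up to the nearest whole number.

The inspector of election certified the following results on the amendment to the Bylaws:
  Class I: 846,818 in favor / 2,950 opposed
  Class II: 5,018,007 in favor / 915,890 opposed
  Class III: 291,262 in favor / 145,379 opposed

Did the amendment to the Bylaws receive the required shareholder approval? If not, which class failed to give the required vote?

Not approved — the Class I shares did not give the required vote.

Class I: 3/4 of 1129515 = 847136.25, rounded up to 847137; 847,137 required, 846,818 in favor — not approved.
Class II: 3/4 of 6690675 = 5018006.25, rounded up to 5018007; 5,018,007 required, 5,018,007 in favor — approved.
Class III: 3/5 of 485359 = 291215.40, rounded up to 291216; 291,216 required, 291,262 in favor — approved.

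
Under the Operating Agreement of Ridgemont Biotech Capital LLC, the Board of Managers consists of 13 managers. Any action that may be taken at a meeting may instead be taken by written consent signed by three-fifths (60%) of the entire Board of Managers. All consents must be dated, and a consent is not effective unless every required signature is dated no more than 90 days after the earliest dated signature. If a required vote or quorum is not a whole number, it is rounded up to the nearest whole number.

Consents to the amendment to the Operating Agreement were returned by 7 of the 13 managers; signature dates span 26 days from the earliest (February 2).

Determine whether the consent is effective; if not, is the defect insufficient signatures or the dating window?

Signatures required: three-fifths (60%) of 13 — 3/5 of 13 = 7.80, rounded up to 8, so 8 needed; 7 signed. Insufficient.
Dating window: the latest signature is 26 days after the earliest; the limit is 90 days. Within the window.

Not effective — insufficient signatures.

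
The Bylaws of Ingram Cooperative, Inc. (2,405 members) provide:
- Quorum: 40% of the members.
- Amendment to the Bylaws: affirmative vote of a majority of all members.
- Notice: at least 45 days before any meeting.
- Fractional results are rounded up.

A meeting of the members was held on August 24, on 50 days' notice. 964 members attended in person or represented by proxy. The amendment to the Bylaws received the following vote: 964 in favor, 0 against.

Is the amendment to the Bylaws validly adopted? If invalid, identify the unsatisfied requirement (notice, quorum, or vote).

Invalid — vote requirement not satisfied.

Notice: 50 days given; 45 required. Satisfied.
Quorum: 40% of 2,405 = 962; 964 present. Satisfied.
Vote: requires a majority of all members (2,405); a majority of 2405 is 1203, so 1,203 needed; 964 in favor. Not satisfied.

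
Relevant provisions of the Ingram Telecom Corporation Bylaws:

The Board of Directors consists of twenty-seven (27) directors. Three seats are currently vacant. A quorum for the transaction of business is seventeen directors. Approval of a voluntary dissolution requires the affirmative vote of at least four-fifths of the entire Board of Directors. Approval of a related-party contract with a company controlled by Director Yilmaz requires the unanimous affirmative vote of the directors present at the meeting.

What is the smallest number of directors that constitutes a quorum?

17

The quorum is fixed at 17.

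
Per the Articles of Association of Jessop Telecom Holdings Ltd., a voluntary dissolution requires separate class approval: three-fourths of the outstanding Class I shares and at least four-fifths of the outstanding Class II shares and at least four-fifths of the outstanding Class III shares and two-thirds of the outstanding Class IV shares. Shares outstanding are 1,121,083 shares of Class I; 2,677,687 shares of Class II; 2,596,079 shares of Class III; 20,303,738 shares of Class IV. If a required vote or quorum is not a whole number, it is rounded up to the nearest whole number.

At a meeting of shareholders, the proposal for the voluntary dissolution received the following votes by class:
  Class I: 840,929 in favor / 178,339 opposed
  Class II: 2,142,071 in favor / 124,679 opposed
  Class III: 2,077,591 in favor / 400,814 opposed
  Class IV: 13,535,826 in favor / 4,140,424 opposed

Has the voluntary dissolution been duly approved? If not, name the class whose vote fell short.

Class I: 3/4 of 1121083 = 840812.25, rounded up to 840813; 840,813 required, 840,929 in favor — approved.
Class II: 4/5 of 2677687 = 2142149.60, rounded up to 2142150; 2,142,150 required, 2,142,071 in favor — not approved.
Class III: 4/5 of 2596079 = 2076863.20, rounded up to 2076864; 2,076,864 required, 2,077,591 in favor — approved.
Class IV: 2/3 of 20303738 = 13535825.33, rounded up to 13535826; 13,535,826 required, 13,535,826 in favor — approved.

Not approved — the Class II shares did not give the required vote.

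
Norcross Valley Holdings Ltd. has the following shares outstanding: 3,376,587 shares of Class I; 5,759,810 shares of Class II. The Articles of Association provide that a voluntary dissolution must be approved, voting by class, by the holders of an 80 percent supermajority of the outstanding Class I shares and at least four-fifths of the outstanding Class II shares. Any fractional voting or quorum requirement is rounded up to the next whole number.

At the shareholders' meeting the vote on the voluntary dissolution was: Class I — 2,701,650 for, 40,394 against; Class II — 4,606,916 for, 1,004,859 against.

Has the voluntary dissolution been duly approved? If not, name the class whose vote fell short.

Class I: 4/5 of 3376587 = 2701269.60, rounded up to 2701270; 2,701,270 required, 2,701,650 in favor — approved.
Class II: 4/5 of 5759810 = 4607848; 4,607,848 required, 4,606,916 in favor — not approved.

Not approved — the Class II shares did not give the required vote.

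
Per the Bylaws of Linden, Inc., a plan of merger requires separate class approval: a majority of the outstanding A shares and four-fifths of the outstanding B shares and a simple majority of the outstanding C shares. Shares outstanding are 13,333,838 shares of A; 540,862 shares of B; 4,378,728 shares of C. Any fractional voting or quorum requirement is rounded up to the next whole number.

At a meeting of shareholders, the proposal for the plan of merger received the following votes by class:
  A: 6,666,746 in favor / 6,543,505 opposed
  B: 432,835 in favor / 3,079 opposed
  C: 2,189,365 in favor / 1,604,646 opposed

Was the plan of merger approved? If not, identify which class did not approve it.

Not approved — the A shares did not give the required vote.

A: a majority of 13333838 is 6666920; 6,666,920 required, 6,666,746 in favor — not approved.
B: 4/5 of 540862 = 432689.60, rounded up to 432690; 432,690 required, 432,835 in favor — approved.
C: a majority of 4378728 is 2189365; 2,189,365 required, 2,189,365 in favor — approved.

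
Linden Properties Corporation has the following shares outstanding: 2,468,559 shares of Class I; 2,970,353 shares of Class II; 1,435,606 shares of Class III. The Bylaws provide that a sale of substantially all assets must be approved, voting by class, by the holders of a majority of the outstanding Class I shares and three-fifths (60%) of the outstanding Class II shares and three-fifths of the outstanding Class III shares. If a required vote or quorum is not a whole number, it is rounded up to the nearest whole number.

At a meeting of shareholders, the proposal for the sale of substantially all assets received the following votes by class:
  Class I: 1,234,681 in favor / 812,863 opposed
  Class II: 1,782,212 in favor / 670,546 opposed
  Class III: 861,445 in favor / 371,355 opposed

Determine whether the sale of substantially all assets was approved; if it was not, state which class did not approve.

Approved — every class gave the required vote.

Class I: a majority of 2468559 is 1234280; 1,234,280 required, 1,234,681 in favor — approved.
Class II: 3/5 of 2970353 = 1782211.80, rounded up to 1782212; 1,782,212 required, 1,782,212 in favor — approved.
Class III: 3/5 of 1435606 = 861363.60, rounded up to 861364; 861,364 required, 861,445 in favor — approved.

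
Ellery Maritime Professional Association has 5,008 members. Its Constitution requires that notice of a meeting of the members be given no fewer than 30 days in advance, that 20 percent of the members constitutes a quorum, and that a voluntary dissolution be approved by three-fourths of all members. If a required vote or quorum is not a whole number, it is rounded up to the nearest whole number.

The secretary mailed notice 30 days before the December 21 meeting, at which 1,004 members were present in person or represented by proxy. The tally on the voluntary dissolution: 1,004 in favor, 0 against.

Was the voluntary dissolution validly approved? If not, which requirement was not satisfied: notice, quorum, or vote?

Notice: 30 days given; 30 required. Satisfied.
Quorum: 20% of 5,008 = 1,001.60, rounded up to 1,002; 1,004 present. Satisfied.
Vote: requires three-fourths of all members (5,008); 3/4 of 5008 = 3756, so 3,756 needed; 1,004 in favor. Not satisfied.

Invalid — vote requirement not satisfied.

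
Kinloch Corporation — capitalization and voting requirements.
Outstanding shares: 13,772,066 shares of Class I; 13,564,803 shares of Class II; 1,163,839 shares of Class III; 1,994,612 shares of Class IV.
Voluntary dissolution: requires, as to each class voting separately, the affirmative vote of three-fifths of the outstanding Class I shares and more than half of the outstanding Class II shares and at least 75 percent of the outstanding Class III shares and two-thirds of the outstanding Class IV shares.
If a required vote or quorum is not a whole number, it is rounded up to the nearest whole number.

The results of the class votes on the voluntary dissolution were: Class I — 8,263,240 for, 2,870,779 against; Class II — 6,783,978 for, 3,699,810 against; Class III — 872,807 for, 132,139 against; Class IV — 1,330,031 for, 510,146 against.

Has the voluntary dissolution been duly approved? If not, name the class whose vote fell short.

Class I: 3/5 of 13772066 = 8263239.60, rounded up to 8263240; 8,263,240 required, 8,263,240 in favor — approved.
Class II: a majority of 13564803 is 6782402; 6,782,402 required, 6,783,978 in favor — approved.
Class III: 3/4 of 1163839 = 872879.25, rounded up to 872880; 872,880 required, 872,807 in favor — not approved.
Class IV: 2/3 of 1994612 = 1329741.33, rounded up to 1329742; 1,329,742 required, 1,330,031 in favor — approved.

Not approved — the Class III shares did not give the required vote.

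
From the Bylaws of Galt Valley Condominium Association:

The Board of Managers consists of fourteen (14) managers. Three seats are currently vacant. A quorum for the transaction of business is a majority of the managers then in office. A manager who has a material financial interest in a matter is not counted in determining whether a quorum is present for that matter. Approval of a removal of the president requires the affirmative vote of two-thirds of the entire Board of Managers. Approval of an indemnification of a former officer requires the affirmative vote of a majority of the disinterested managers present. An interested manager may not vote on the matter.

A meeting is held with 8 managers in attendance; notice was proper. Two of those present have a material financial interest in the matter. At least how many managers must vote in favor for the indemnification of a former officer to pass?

The indemnification of a former officer requires a majority of the disinterested managers present (8 − 2 = 6).
A majority of 6 is 4.

4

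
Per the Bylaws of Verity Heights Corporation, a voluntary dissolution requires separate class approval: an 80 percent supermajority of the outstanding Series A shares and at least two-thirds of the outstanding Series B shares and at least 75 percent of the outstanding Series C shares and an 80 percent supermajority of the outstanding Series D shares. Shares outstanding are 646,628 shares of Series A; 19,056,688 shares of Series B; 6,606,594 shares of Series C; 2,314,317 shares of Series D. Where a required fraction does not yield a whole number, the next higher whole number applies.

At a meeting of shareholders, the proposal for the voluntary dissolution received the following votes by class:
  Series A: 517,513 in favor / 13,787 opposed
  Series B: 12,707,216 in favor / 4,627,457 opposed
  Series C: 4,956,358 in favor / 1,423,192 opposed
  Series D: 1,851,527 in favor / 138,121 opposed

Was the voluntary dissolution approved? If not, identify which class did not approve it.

Approved — every class gave the required vote.

Series A: 4/5 of 646628 = 517302.40, rounded up to 517303; 517,303 required, 517,513 in favor — approved.
Series B: 2/3 of 19056688 = 12704458.67, rounded up to 12704459; 12,704,459 required, 12,707,216 in favor — approved.
Series C: 3/4 of 6606594 = 4954945.50, rounded up to 4954946; 4,954,946 required, 4,956,358 in favor — approved.
Series D: 4/5 of 2314317 = 1851453.60, rounded up to 1851454; 1,851,454 required, 1,851,527 in favor — approved.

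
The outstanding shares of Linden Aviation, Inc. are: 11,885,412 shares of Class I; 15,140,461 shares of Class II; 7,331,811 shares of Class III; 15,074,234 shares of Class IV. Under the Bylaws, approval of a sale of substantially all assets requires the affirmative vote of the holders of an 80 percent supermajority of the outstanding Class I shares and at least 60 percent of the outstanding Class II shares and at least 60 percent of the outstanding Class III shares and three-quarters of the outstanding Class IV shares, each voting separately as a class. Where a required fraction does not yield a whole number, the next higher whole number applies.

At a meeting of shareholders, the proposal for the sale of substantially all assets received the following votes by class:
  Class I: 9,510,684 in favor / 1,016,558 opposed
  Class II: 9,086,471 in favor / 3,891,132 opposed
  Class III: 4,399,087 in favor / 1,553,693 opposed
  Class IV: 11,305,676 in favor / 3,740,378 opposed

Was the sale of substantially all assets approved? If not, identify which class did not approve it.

Class I: 4/5 of 11885412 = 9508329.60, rounded up to 9508330; 9,508,330 required, 9,510,684 in favor — approved.
Class II: 3/5 of 15140461 = 9084276.60, rounded up to 9084277; 9,084,277 required, 9,086,471 in favor — approved.
Class III: 3/5 of 7331811 = 4399086.60, rounded up to 4399087; 4,399,087 required, 4,399,087 in favor — approved.
Class IV: 3/4 of 15074234 = 11305675.50, rounded up to 11305676; 11,305,676 required, 11,305,676 in favor — approved.

Approved — every class gave the required vote.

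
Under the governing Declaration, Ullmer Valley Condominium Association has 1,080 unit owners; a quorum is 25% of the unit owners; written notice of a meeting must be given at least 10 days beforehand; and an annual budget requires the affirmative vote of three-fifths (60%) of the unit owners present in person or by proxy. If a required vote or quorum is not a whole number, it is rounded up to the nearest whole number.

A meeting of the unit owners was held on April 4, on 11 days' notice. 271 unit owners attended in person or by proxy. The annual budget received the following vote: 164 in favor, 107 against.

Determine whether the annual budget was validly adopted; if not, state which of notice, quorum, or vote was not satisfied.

Valid — all requirements satisfied.

Notice: 11 days given; 10 required. Satisfied.
Quorum: 25% of 1,080 = 270; 271 present. Satisfied.
Vote: requires three-fifths of those present (271); 3/5 of 271 = 162.60, rounded up to 163, so 163 needed; 164 in favor. Satisfied.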